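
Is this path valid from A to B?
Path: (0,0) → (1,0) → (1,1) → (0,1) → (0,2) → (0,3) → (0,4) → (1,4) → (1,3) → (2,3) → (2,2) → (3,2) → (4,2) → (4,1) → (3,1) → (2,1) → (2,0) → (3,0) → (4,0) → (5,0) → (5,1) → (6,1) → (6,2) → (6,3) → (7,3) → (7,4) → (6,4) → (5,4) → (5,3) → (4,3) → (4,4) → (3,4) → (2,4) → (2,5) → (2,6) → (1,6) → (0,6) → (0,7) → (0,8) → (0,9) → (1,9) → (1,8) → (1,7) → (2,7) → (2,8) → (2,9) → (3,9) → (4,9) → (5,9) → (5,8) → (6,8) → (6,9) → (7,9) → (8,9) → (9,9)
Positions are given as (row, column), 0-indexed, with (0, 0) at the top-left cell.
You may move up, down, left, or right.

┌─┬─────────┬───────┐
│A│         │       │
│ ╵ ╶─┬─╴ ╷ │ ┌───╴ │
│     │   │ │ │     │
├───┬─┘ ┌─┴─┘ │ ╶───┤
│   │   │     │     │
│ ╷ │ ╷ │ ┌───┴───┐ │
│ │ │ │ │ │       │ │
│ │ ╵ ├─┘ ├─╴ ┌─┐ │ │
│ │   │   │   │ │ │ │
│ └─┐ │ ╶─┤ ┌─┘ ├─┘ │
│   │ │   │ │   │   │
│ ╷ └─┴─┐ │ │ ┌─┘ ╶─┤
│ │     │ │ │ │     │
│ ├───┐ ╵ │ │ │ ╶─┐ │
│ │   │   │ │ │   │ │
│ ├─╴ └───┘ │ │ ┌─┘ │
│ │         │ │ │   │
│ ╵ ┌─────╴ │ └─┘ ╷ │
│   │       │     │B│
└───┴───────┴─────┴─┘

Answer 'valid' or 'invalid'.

Checking path validity:
Result: All consecutive moves are passable.

valid

Correct solution:

┌─┬─────────┬───────┐
│A│↱ → → ↓  │↱ → → ↓│
│ ╵ ╶─┬─╴ ╷ │ ┌───╴ │
│↳ ↑  │↓ ↲│ │↑│↓ ← ↲│
├───┬─┘ ┌─┴─┘ │ ╶───┤
│↓ ↰│↓ ↲│↱ → ↑│↳ → ↓│
│ ╷ │ ╷ │ ┌───┴───┐ │
│↓│↑│↓│ │↑│       │↓│
│ │ ╵ ├─┘ ├─╴ ┌─┐ │ │
│↓│↑ ↲│↱ ↑│   │ │ │↓│
│ └─┐ │ ╶─┤ ┌─┘ ├─┘ │
│↳ ↓│ │↑ ↰│ │   │↓ ↲│
│ ╷ └─┴─┐ │ │ ┌─┘ ╶─┤
│ │↳ → ↓│↑│ │ │  ↳ ↓│
│ ├───┐ ╵ │ │ │ ╶─┐ │
│ │   │↳ ↑│ │ │   │↓│
│ ├─╴ └───┘ │ │ ┌─┘ │
│ │         │ │ │  ↓│
│ ╵ ┌─────╴ │ └─┘ ╷ │
│   │       │     │B│
└───┴───────┴─────┴─┘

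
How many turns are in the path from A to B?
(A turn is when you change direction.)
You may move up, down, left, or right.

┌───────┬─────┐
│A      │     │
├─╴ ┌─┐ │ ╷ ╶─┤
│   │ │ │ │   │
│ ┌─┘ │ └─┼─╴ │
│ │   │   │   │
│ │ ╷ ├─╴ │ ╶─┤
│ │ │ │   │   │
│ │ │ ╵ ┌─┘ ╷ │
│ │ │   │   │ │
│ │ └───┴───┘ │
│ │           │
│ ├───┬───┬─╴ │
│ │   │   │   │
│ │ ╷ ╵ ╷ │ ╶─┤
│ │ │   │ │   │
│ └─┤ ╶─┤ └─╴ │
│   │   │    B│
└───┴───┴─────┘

Directions: right, right, right, down, down, right, down, left, down, left, up, up, left, down, down, down, right, right, right, right, right, down, left, down, right, down
Number of turns: 15

Solution:

┌───────┬─────┐
│A → → ↓│     │
├─╴ ┌─┐ │ ╷ ╶─┤
│   │ │↓│ │   │
│ ┌─┘ │ └─┼─╴ │
│ │↓ ↰│↳ ↓│   │
│ │ ╷ ├─╴ │ ╶─┤
│ │↓│↑│↓ ↲│   │
│ │ │ ╵ ┌─┘ ╷ │
│ │↓│↑ ↲│   │ │
│ │ └───┴───┘ │
│ │↳ → → → → ↓│
│ ├───┬───┬─╴ │
│ │   │   │↓ ↲│
│ │ ╷ ╵ ╷ │ ╶─┤
│ │ │   │ │↳ ↓│
│ └─┤ ╶─┤ └─╴ │
│   │   │    B│
└───┴───┴─────┘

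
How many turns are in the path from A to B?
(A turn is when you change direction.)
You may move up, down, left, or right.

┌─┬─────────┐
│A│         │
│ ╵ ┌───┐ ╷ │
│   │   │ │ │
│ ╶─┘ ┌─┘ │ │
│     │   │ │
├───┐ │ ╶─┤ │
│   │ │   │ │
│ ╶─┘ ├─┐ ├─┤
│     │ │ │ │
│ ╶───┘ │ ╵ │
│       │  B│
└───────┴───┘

Directions: down, right, up, right, right, right, down, down, left, down, right, down, down, right
Number of turns: 9

Solution:

┌─┬─────────┐
│A│↱ → → ↓  │
│ ╵ ┌───┐ ╷ │
│↳ ↑│   │↓│ │
│ ╶─┘ ┌─┘ │ │
│     │↓ ↲│ │
├───┐ │ ╶─┤ │
│   │ │↳ ↓│ │
│ ╶─┘ ├─┐ ├─┤
│     │ │↓│ │
│ ╶───┘ │ ╵ │
│       │↳ B│
└───────┴───┘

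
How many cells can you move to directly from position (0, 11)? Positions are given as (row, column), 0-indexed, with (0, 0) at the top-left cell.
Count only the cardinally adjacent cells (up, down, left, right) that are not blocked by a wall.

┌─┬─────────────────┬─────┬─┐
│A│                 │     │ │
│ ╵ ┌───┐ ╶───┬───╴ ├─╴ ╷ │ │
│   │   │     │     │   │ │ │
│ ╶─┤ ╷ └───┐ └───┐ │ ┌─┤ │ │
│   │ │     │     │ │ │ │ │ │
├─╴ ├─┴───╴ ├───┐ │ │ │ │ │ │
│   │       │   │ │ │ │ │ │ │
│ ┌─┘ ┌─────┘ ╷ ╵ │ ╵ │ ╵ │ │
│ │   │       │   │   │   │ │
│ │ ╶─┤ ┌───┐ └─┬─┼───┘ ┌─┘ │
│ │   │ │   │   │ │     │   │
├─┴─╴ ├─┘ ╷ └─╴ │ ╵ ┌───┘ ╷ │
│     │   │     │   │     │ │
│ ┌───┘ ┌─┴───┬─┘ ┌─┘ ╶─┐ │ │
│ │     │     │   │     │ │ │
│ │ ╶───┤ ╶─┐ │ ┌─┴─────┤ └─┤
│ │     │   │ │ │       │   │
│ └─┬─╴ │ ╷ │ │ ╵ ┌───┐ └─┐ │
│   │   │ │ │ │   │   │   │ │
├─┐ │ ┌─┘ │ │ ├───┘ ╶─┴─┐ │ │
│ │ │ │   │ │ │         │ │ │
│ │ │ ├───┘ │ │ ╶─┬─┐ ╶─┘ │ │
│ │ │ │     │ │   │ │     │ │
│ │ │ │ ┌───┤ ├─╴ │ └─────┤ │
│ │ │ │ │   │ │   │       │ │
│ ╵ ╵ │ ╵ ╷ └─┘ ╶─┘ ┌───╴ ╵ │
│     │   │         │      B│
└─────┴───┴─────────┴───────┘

Checking passable neighbors of (0, 11):
Neighbors: (1, 11), (0, 10), (0, 12)
Count: 3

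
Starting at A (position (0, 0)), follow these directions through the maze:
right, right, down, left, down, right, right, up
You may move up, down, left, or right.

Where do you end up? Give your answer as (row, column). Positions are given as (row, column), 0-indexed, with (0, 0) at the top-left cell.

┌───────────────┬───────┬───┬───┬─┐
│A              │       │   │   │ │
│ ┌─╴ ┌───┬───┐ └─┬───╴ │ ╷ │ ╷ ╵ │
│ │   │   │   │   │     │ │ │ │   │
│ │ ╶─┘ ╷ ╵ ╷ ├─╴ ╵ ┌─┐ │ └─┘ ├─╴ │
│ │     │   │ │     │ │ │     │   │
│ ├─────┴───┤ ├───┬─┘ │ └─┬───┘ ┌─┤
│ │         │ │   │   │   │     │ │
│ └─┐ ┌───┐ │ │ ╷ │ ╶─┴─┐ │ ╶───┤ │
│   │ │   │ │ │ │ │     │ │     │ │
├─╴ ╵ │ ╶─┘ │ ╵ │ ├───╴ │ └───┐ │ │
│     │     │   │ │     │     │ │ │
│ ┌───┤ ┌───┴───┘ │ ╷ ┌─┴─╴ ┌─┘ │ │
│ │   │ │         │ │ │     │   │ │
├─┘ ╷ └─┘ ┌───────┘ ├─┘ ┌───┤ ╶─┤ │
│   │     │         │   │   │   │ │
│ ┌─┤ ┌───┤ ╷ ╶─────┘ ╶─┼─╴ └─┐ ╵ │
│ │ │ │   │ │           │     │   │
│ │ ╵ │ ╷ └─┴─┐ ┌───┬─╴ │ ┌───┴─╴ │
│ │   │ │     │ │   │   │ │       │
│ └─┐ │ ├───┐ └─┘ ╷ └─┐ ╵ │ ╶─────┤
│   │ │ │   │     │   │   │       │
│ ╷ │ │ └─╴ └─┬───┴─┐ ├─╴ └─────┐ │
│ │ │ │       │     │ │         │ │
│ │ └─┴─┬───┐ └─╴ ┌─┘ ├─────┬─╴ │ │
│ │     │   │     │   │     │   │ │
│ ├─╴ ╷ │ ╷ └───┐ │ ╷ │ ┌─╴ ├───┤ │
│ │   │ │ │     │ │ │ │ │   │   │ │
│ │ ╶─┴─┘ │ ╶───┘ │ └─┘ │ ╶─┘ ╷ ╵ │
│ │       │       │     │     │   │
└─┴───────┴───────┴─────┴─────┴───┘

Following directions step by step:
Start: (0, 0)
  right: (0, 0) → (0, 1)
  right: (0, 1) → (0, 2)
  down: (0, 2) → (1, 2)
  left: (1, 2) → (1, 1)
  down: (1, 1) → (2, 1)
  right: (2, 1) → (2, 2)
  right: (2, 2) → (2, 3)
  up: (2, 3) → (1, 3)
Final position: (1, 3)

Path taken:

┌───────────────┬───────┬───┬───┬─┐
│A → ↓          │       │   │   │ │
│ ┌─╴ ┌───┬───┐ └─┬───╴ │ ╷ │ ╷ ╵ │
│ │↓ ↲│B  │   │   │     │ │ │ │   │
│ │ ╶─┘ ╷ ╵ ╷ ├─╴ ╵ ┌─┐ │ └─┘ ├─╴ │
│ │↳ → ↑│   │ │     │ │ │     │   │
│ ├─────┴───┤ ├───┬─┘ │ └─┬───┘ ┌─┤
│ │         │ │   │   │   │     │ │
│ └─┐ ┌───┐ │ │ ╷ │ ╶─┴─┐ │ ╶───┤ │
│   │ │   │ │ │ │ │     │ │     │ │
├─╴ ╵ │ ╶─┘ │ ╵ │ ├───╴ │ └───┐ │ │
│     │     │   │ │     │     │ │ │
│ ┌───┤ ┌───┴───┘ │ ╷ ┌─┴─╴ ┌─┘ │ │
│ │   │ │         │ │ │     │   │ │
├─┘ ╷ └─┘ ┌───────┘ ├─┘ ┌───┤ ╶─┤ │
│   │     │         │   │   │   │ │
│ ┌─┤ ┌───┤ ╷ ╶─────┘ ╶─┼─╴ └─┐ ╵ │
│ │ │ │   │ │           │     │   │
│ │ ╵ │ ╷ └─┴─┐ ┌───┬─╴ │ ┌───┴─╴ │
│ │   │ │     │ │   │   │ │       │
│ └─┐ │ ├───┐ └─┘ ╷ └─┐ ╵ │ ╶─────┤
│   │ │ │   │     │   │   │       │
│ ╷ │ │ └─╴ └─┬───┴─┐ ├─╴ └─────┐ │
│ │ │ │       │     │ │         │ │
│ │ └─┴─┬───┐ └─╴ ┌─┘ ├─────┬─╴ │ │
│ │     │   │     │   │     │   │ │
│ ├─╴ ╷ │ ╷ └───┐ │ ╷ │ ┌─╴ ├───┤ │
│ │   │ │ │     │ │ │ │ │   │   │ │
│ │ ╶─┴─┘ │ ╶───┘ │ └─┘ │ ╶─┘ ╷ ╵ │
│ │       │       │     │     │   │
└─┴───────┴───────┴─────┴─────┴───┘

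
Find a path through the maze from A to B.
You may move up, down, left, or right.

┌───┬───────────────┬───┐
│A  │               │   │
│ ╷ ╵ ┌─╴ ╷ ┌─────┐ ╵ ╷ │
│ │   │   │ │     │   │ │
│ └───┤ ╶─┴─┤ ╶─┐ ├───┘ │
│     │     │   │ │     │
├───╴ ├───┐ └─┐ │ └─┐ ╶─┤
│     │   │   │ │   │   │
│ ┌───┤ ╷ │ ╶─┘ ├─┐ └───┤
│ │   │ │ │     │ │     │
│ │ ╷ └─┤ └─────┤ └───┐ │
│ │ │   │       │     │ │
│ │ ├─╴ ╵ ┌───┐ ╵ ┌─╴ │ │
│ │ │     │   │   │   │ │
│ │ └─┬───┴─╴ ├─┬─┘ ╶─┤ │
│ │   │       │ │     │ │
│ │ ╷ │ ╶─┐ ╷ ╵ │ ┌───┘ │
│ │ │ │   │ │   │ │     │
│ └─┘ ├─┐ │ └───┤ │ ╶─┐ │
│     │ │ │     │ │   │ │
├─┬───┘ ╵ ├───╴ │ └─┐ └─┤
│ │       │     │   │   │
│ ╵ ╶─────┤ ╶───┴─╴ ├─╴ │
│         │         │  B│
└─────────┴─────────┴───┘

Finding the shortest path through the maze:
Path length: 38 steps
Directions: right → down → right → up → right → right → down → left → down → right → right → down → down → right → right → up → up → left → up → right → right → down → down → right → down → right → right → down → down → down → down → left → left → down → right → down → right → down

Solution:

┌───┬───────────────┬───┐
│A ↓│↱ → ↓          │   │
│ ╷ ╵ ┌─╴ ╷ ┌─────┐ ╵ ╷ │
│ │↳ ↑│↓ ↲│ │↱ → ↓│   │ │
│ └───┤ ╶─┴─┤ ╶─┐ ├───┘ │
│     │↳ → ↓│↑ ↰│↓│     │
├───╴ ├───┐ └─┐ │ └─┐ ╶─┤
│     │   │↓  │↑│↳ ↓│   │
│ ┌───┤ ╷ │ ╶─┘ ├─┐ └───┤
│ │   │ │ │↳ → ↑│ │↳ → ↓│
│ │ ╷ └─┤ └─────┤ └───┐ │
│ │ │   │       │     │↓│
│ │ ├─╴ ╵ ┌───┐ ╵ ┌─╴ │ │
│ │ │     │   │   │   │↓│
│ │ └─┬───┴─╴ ├─┬─┘ ╶─┤ │
│ │   │       │ │     │↓│
│ │ ╷ │ ╶─┐ ╷ ╵ │ ┌───┘ │
│ │ │ │   │ │   │ │↓ ← ↲│
│ └─┘ ├─┐ │ └───┤ │ ╶─┐ │
│     │ │ │     │ │↳ ↓│ │
├─┬───┘ ╵ ├───╴ │ └─┐ └─┤
│ │       │     │   │↳ ↓│
│ ╵ ╶─────┤ ╶───┴─╴ ├─╴ │
│         │         │  B│
└─────────┴─────────┴───┘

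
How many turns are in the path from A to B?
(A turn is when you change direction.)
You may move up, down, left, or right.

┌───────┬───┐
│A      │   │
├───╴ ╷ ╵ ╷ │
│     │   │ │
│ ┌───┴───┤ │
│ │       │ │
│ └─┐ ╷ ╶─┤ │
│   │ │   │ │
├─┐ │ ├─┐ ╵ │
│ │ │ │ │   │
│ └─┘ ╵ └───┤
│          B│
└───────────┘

Directions: right, right, right, down, right, up, right, down, down, down, down, left, up, left, up, left, down, down, down, right, right, right
Number of turns: 12

Solution:

┌───────┬───┐
│A → → ↓│↱ ↓│
├───╴ ╷ ╵ ╷ │
│     │↳ ↑│↓│
│ ┌───┴───┤ │
│ │  ↓ ↰  │↓│
│ └─┐ ╷ ╶─┤ │
│   │↓│↑ ↰│↓│
├─┐ │ ├─┐ ╵ │
│ │ │↓│ │↑ ↲│
│ └─┘ ╵ └───┤
│    ↳ → → B│
└───────────┘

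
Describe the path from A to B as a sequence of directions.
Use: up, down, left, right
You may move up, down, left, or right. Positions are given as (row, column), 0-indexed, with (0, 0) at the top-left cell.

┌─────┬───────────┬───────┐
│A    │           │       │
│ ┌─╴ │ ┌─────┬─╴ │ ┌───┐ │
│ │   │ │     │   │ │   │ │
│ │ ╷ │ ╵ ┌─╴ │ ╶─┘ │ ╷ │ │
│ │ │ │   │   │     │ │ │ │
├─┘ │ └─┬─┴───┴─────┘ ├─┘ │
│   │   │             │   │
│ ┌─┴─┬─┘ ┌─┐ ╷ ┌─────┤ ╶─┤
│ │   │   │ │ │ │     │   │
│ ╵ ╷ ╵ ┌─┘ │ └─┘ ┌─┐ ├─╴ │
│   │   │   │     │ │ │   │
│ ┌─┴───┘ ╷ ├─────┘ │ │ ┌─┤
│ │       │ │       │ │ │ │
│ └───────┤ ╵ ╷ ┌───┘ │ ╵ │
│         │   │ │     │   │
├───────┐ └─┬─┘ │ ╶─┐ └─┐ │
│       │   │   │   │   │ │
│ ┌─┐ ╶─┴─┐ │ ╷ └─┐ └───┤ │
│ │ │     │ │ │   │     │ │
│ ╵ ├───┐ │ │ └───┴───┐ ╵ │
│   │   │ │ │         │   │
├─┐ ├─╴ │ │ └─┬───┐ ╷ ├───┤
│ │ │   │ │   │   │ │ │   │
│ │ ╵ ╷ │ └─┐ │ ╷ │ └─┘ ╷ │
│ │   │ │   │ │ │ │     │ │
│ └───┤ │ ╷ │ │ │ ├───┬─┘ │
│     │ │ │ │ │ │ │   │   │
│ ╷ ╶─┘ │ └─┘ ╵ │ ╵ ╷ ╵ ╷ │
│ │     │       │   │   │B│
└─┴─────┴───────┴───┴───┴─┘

Finding the path and converting it to directions:
Path through cells: (0,0) → (0,1) → (0,2) → (1,2) → (1,1) → (2,1) → (3,1) → (3,0) → (4,0) → (5,0) → (6,0) → (7,0) → (7,1) → (7,2) → (7,3) → (7,4) → (8,4) → (8,5) → (9,5) → (10,5) → (11,5) → (11,6) → (12,6) → (13,6) → (14,6) → (14,7) → (13,7) → (12,7) → (11,7) → (11,8) → (12,8) → (13,8) → (14,8) → (14,9) → (13,9) → (13,10) → (14,10) → (14,11) → (13,11) → (13,12) → (14,12)
Directions: right, right, down, left, down, down, left, down, down, down, down, right, right, right, right, down, right, down, down, down, right, down, down, down, right, up, up, up, right, down, down, down, right, up, right, down, right, up, right, down

Solution:

┌─────┬───────────┬───────┐
│A → ↓│           │       │
│ ┌─╴ │ ┌─────┬─╴ │ ┌───┐ │
│ │↓ ↲│ │     │   │ │   │ │
│ │ ╷ │ ╵ ┌─╴ │ ╶─┘ │ ╷ │ │
│ │↓│ │   │   │     │ │ │ │
├─┘ │ └─┬─┴───┴─────┘ ├─┘ │
│↓ ↲│   │             │   │
│ ┌─┴─┬─┘ ┌─┐ ╷ ┌─────┤ ╶─┤
│↓│   │   │ │ │ │     │   │
│ ╵ ╷ ╵ ┌─┘ │ └─┘ ┌─┐ ├─╴ │
│↓  │   │   │     │ │ │   │
│ ┌─┴───┘ ╷ ├─────┘ │ │ ┌─┤
│↓│       │ │       │ │ │ │
│ └───────┤ ╵ ╷ ┌───┘ │ ╵ │
│↳ → → → ↓│   │ │     │   │
├───────┐ └─┬─┘ │ ╶─┐ └─┐ │
│       │↳ ↓│   │   │   │ │
│ ┌─┐ ╶─┴─┐ │ ╷ └─┐ └───┤ │
│ │ │     │↓│ │   │     │ │
│ ╵ ├───┐ │ │ └───┴───┐ ╵ │
│   │   │ │↓│         │   │
├─┐ ├─╴ │ │ └─┬───┐ ╷ ├───┤
│ │ │   │ │↳ ↓│↱ ↓│ │ │   │
│ │ ╵ ╷ │ └─┐ │ ╷ │ └─┘ ╷ │
│ │   │ │   │↓│↑│↓│     │ │
│ └───┤ │ ╷ │ │ │ ├───┬─┘ │
│     │ │ │ │↓│↑│↓│↱ ↓│↱ ↓│
│ ╷ ╶─┘ │ └─┘ ╵ │ ╵ ╷ ╵ ╷ │
│ │     │    ↳ ↑│↳ ↑│↳ ↑│B│
└─┴─────┴───────┴───┴───┴─┘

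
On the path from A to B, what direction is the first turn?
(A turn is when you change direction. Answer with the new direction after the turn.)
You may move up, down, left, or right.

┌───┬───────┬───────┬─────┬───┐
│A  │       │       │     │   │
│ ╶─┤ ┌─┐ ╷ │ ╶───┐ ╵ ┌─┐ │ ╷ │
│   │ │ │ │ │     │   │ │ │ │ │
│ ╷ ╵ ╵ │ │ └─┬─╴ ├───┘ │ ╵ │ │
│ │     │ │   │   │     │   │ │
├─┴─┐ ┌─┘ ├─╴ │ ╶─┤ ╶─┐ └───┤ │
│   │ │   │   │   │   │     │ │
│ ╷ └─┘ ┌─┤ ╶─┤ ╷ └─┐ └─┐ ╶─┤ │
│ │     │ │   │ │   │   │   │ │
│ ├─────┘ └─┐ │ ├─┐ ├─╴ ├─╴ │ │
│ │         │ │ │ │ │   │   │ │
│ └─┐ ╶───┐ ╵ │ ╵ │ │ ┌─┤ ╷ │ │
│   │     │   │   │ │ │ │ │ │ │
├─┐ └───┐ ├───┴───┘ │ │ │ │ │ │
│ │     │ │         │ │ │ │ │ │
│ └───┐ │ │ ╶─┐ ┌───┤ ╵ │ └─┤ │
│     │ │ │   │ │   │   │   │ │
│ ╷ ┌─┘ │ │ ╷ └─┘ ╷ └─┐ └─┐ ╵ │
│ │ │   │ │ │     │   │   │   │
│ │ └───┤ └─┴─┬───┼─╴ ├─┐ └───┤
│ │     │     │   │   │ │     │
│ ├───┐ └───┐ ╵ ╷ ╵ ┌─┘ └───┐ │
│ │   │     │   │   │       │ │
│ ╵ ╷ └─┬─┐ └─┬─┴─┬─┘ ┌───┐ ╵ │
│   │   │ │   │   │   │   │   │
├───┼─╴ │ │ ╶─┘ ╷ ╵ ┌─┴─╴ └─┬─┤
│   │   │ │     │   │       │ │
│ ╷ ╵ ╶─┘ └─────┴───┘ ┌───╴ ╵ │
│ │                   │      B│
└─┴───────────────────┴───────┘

Directions: down, right, down, right, up, up, right, right, right, down, down, right, down, left, down, right, down, down, left, up, left, left, left, down, right, right, down, down, down, down, right, right, down, right, up, right, down, right, up, right, up, left, up, left, down, left, left, up, left, up, right, right, right, right, up, up, up, left, up, left, up, right, up, left, left, up, right, right, right, down, right, up, right, right, down, down, right, up, up, right, down, down, down, down, down, down, down, down, down, left, up, left, up, up, up, right, up, left, up, left, up, left, left, down, right, down, right, down, left, down, down, down, right, down, right, down, right, right, down, down, left, up, left, left, left, down, left, down, left, up, left, down, left, left, up, up, left, left, up, left, left, up, up, left, down, down, down, down, right, up, right, down, right, down, left, down, right, right, right, right, right, right, right, right, up, right, right, right, down, right
First turn direction: right

Solution:

┌───┬───────┬───────┬─────┬───┐
│A  │↱ → → ↓│↱ → → ↓│↱ → ↓│↱ ↓│
│ ╶─┤ ┌─┐ ╷ │ ╶───┐ ╵ ┌─┐ │ ╷ │
│↳ ↓│↑│ │ │↓│↑ ← ↰│↳ ↑│ │↓│↑│↓│
│ ╷ ╵ ╵ │ │ └─┬─╴ ├───┘ │ ╵ │ │
│ │↳ ↑  │ │↳ ↓│↱ ↑│↓ ← ↰│↳ ↑│↓│
├─┴─┐ ┌─┘ ├─╴ │ ╶─┤ ╶─┐ └───┤ │
│   │ │   │↓ ↲│↑ ↰│↳ ↓│↑ ↰  │↓│
│ ╷ └─┘ ┌─┤ ╶─┤ ╷ └─┐ └─┐ ╶─┤ │
│ │     │ │↳ ↓│ │↑ ↰│↳ ↓│↑ ↰│↓│
│ ├─────┘ └─┐ │ ├─┐ ├─╴ ├─╴ │ │
│ │  ↓ ← ← ↰│↓│ │ │↑│↓ ↲│↱ ↑│↓│
│ └─┐ ╶───┐ ╵ │ ╵ │ │ ┌─┤ ╷ │ │
│   │↳ → ↓│↑ ↲│   │↑│↓│ │↑│ │↓│
├─┐ └───┐ ├───┴───┘ │ │ │ │ │ │
│ │     │↓│↱ → → → ↑│↓│ │↑│ │↓│
│ └───┐ │ │ ╶─┐ ┌───┤ ╵ │ └─┤ │
│↓ ↰  │ │↓│↑ ↰│ │↓ ↰│↳ ↓│↑ ↰│↓│
│ ╷ ┌─┘ │ │ ╷ └─┘ ╷ └─┐ └─┐ ╵ │
│↓│↑│   │↓│ │↑ ← ↲│↑ ↰│↳ ↓│↑ ↲│
│ │ └───┤ └─┴─┬───┼─╴ ├─┐ └───┤
│↓│↑ ← ↰│↳ → ↓│↱ ↓│↱ ↑│ │↳ → ↓│
│ ├───┐ └───┐ ╵ ╷ ╵ ┌─┘ └───┐ │
│↓│↱ ↓│↑ ← ↰│↳ ↑│↳ ↑│↓ ← ← ↰│↓│
│ ╵ ╷ └─┬─┐ └─┬─┴─┬─┘ ┌───┐ ╵ │
│↳ ↑│↳ ↓│ │↑  │↓ ↰│↓ ↲│   │↑ ↲│
├───┼─╴ │ │ ╶─┘ ╷ ╵ ┌─┴─╴ └─┬─┤
│   │↓ ↲│ │↑ ← ↲│↑ ↲│↱ → → ↓│ │
│ ╷ ╵ ╶─┘ └─────┴───┘ ┌───╴ ╵ │
│ │  ↳ → → → → → → → ↑│    ↳ B│
└─┴───────────────────┴───────┘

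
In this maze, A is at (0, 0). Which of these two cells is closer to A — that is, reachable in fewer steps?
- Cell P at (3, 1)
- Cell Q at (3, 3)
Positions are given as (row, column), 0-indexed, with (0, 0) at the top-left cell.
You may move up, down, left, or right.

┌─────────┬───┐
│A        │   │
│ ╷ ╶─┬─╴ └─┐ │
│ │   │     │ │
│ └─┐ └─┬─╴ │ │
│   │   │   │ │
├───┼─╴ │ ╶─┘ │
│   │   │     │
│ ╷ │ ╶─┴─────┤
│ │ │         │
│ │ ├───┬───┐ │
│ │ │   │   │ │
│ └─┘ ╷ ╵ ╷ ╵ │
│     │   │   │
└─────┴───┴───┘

Shortest path A → P at (3, 1): 28 steps
Shortest path A → Q at (3, 3): 6 steps

Q is closer (6 steps vs 28 steps).

Path to P:

┌─────────┬───┐
│A ↓      │   │
│ ╷ ╶─┬─╴ └─┐ │
│ │↳ ↓│     │ │
│ └─┐ └─┬─╴ │ │
│   │↳ ↓│   │ │
├───┼─╴ │ ╶─┘ │
│↱ P│↓ ↲│     │
│ ╷ │ ╶─┴─────┤
│↑│ │↳ → → → ↓│
│ │ ├───┬───┐ │
│↑│ │↓ ↰│↓ ↰│↓│
│ └─┘ ╷ ╵ ╷ ╵ │
│↑ ← ↲│↑ ↲│↑ ↲│
└─────┴───┴───┘

Path to Q:

┌─────────┬───┐
│A ↓      │   │
│ ╷ ╶─┬─╴ └─┐ │
│ │↳ ↓│     │ │
│ └─┐ └─┬─╴ │ │
│   │↳ ↓│   │ │
├───┼─╴ │ ╶─┘ │
│   │  Q│     │
│ ╷ │ ╶─┴─────┤
│ │ │         │
│ │ ├───┬───┐ │
│ │ │   │   │ │
│ └─┘ ╷ ╵ ╷ ╵ │
│     │   │   │
└─────┴───┴───┘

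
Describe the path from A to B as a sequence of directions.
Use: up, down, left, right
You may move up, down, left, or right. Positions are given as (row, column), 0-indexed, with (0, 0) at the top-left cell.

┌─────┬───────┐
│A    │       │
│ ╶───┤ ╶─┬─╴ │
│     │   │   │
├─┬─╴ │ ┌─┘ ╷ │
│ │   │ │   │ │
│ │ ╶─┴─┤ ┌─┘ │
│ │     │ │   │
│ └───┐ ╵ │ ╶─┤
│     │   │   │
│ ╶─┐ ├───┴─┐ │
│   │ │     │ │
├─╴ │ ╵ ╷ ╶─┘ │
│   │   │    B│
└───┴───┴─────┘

Finding the path and converting it to directions:
Path through cells: (0,0) → (1,0) → (1,1) → (1,2) → (2,2) → (2,1) → (3,1) → (3,2) → (3,3) → (4,3) → (4,4) → (3,4) → (2,4) → (2,5) → (1,5) → (1,6) → (2,6) → (3,6) → (3,5) → (4,5) → (4,6) → (5,6) → (6,6)
Directions: down, right, right, down, left, down, right, right, down, right, up, up, right, up, right, down, down, left, down, right, down, down

Solution:

┌─────┬───────┐
│A    │       │
│ ╶───┤ ╶─┬─╴ │
│↳ → ↓│   │↱ ↓│
├─┬─╴ │ ┌─┘ ╷ │
│ │↓ ↲│ │↱ ↑│↓│
│ │ ╶─┴─┤ ┌─┘ │
│ │↳ → ↓│↑│↓ ↲│
│ └───┐ ╵ │ ╶─┤
│     │↳ ↑│↳ ↓│
│ ╶─┐ ├───┴─┐ │
│   │ │     │↓│
├─╴ │ ╵ ╷ ╶─┘ │
│   │   │    B│
└───┴───┴─────┘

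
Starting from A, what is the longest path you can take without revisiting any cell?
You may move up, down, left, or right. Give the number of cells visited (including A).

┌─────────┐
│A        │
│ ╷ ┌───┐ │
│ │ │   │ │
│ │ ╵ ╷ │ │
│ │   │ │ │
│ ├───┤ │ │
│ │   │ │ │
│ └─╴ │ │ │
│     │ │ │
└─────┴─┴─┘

Finding longest simple path using DFS:
Start: (0, 0)
Longest path visits 10 cells
Path: A → right → down → down → right → up → right → down → down → down

Solution:

┌─────────┐
│A ↓      │
│ ╷ ┌───┐ │
│ │↓│↱ ↓│ │
│ │ ╵ ╷ │ │
│ │↳ ↑│↓│ │
│ ├───┤ │ │
│ │   │↓│ │
│ └─╴ │ │ │
│     │B│ │
└─────┴─┴─┘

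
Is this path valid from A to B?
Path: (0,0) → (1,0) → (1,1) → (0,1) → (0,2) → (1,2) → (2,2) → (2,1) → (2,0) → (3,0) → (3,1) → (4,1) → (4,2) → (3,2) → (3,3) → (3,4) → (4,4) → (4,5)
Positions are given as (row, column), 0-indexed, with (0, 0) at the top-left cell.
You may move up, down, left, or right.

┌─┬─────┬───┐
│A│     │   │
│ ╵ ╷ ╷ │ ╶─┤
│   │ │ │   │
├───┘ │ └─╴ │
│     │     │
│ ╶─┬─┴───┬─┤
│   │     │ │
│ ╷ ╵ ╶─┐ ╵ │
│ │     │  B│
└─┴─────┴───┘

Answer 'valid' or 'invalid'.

Checking path validity:
Result: All consecutive moves are passable.

valid

Correct solution:

┌─┬─────┬───┐
│A│↱ ↓  │   │
│ ╵ ╷ ╷ │ ╶─┤
│↳ ↑│↓│ │   │
├───┘ │ └─╴ │
│↓ ← ↲│     │
│ ╶─┬─┴───┬─┤
│↳ ↓│↱ → ↓│ │
│ ╷ ╵ ╶─┐ ╵ │
│ │↳ ↑  │↳ B│
└─┴─────┴───┘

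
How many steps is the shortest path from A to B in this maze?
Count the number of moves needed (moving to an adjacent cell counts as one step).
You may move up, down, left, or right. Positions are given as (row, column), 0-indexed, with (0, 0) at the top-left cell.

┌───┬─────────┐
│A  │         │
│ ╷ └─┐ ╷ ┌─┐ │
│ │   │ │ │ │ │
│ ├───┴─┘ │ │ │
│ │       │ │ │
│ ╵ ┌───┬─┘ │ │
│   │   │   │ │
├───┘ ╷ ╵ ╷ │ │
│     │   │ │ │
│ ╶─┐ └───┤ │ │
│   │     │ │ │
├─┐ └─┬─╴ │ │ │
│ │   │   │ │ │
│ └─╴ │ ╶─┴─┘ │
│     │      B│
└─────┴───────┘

Using BFS to find shortest path:
Start: (0, 0), End: (7, 6)
Path found:
(0,0) → (1,0) → (2,0) → (3,0) → (3,1) → (2,1) → (2,2) → (2,3) → (2,4) → (1,4) → (0,4) → (0,5) → (0,6) → (1,6) → (2,6) → (3,6) → (4,6) → (5,6) → (6,6) → (7,6)
Number of steps: 19

Solution:

┌───┬─────────┐
│A  │    ↱ → ↓│
│ ╷ └─┐ ╷ ┌─┐ │
│↓│   │ │↑│ │↓│
│ ├───┴─┘ │ │ │
│↓│↱ → → ↑│ │↓│
│ ╵ ┌───┬─┘ │ │
│↳ ↑│   │   │↓│
├───┘ ╷ ╵ ╷ │ │
│     │   │ │↓│
│ ╶─┐ └───┤ │ │
│   │     │ │↓│
├─┐ └─┬─╴ │ │ │
│ │   │   │ │↓│
│ └─╴ │ ╶─┴─┘ │
│     │      B│
└─────┴───────┘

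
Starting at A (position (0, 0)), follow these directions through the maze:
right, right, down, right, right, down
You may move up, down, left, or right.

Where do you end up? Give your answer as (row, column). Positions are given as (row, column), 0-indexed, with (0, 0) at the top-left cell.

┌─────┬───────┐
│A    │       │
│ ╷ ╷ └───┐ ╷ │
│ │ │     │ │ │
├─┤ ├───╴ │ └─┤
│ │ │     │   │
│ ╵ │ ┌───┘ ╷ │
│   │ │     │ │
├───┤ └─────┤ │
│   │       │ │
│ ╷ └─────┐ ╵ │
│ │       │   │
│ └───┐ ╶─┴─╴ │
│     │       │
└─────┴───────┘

Following directions step by step:
Start: (0, 0)
  right: (0, 0) → (0, 1)
  right: (0, 1) → (0, 2)
  down: (0, 2) → (1, 2)
  right: (1, 2) → (1, 3)
  right: (1, 3) → (1, 4)
  down: (1, 4) → (2, 4)
Final position: (2, 4)

Path taken:

┌─────┬───────┐
│A → ↓│       │
│ ╷ ╷ └───┐ ╷ │
│ │ │↳ → ↓│ │ │
├─┤ ├───╴ │ └─┤
│ │ │    B│   │
│ ╵ │ ┌───┘ ╷ │
│   │ │     │ │
├───┤ └─────┤ │
│   │       │ │
│ ╷ └─────┐ ╵ │
│ │       │   │
│ └───┐ ╶─┴─╴ │
│     │       │
└─────┴───────┘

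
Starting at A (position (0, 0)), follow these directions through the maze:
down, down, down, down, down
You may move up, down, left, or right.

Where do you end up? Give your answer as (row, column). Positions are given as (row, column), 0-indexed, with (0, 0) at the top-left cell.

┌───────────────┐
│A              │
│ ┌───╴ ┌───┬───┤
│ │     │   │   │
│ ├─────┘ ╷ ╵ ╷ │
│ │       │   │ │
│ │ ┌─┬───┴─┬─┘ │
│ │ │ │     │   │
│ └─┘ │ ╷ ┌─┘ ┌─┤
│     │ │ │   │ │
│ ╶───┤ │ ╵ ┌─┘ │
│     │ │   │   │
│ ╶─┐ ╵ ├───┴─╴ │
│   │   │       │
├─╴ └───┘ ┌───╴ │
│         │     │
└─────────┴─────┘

Following directions step by step:
Start: (0, 0)
  down: (0, 0) → (1, 0)
  down: (1, 0) → (2, 0)
  down: (2, 0) → (3, 0)
  down: (3, 0) → (4, 0)
  down: (4, 0) → (5, 0)
Final position: (5, 0)

Path taken:

┌───────────────┐
│A              │
│ ┌───╴ ┌───┬───┤
│↓│     │   │   │
│ ├─────┘ ╷ ╵ ╷ │
│↓│       │   │ │
│ │ ┌─┬───┴─┬─┘ │
│↓│ │ │     │   │
│ └─┘ │ ╷ ┌─┘ ┌─┤
│↓    │ │ │   │ │
│ ╶───┤ │ ╵ ┌─┘ │
│B    │ │   │   │
│ ╶─┐ ╵ ├───┴─╴ │
│   │   │       │
├─╴ └───┘ ┌───╴ │
│         │     │
└─────────┴─────┘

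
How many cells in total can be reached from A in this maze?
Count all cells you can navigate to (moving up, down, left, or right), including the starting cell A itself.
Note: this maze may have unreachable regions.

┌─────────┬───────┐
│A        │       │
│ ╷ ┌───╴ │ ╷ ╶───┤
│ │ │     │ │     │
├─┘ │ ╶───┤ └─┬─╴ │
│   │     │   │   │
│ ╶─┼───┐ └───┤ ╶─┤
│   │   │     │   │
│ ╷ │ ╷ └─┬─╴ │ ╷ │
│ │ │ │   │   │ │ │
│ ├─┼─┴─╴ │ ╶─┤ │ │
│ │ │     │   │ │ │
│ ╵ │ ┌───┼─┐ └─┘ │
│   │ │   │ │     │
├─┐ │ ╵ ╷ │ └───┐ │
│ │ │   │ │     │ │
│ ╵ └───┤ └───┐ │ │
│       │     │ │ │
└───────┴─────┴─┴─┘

Using BFS/flood-fill to find all reachable cells from A:
Maze size: 9 × 9 = 81 total cells
22 cell(s) are walled off and cannot be reached from A.
Reachable cells: 59

Reachable region (· marks reachable cells):

┌─────────┬───────┐
│A · · · ·│· · · ·│
│ ╷ ┌───╴ │ ╷ ╶───┤
│·│·│· · ·│·│· · ·│
├─┘ │ ╶───┤ └─┬─╴ │
│· ·│· · ·│· ·│· ·│
│ ╶─┼───┐ └───┤ ╶─┤
│· ·│   │· · ·│· ·│
│ ╷ │ ╷ └─┬─╴ │ ╷ │
│·│·│ │   │· ·│·│·│
│ ├─┼─┴─╴ │ ╶─┤ │ │
│·│·│     │· ·│·│·│
│ ╵ │ ┌───┼─┐ └─┘ │
│· ·│ │   │ │· · ·│
├─┐ │ ╵ ╷ │ └───┐ │
│·│·│   │ │     │·│
│ ╵ └───┤ └───┐ │ │
│· · · ·│     │ │·│
└───────┴─────┴─┴─┘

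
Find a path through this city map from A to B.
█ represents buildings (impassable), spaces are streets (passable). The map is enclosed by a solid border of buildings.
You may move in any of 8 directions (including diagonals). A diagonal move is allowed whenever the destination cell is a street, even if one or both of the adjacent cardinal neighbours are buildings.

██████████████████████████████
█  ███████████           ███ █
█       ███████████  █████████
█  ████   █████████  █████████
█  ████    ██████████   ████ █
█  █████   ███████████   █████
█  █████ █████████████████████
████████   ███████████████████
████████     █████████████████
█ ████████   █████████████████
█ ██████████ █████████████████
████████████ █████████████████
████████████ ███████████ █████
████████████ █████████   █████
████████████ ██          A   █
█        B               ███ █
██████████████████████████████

Finding the shortest path from A to B:
Movement: 8-directional
Path length: 16 steps
Directions: left → left → left → left → left → left → left → left → left → left → down-left → left → left → left → left → left

Solution:

██████████████████████████████
█  ███████████           ███ █
█       ███████████  █████████
█  ████   █████████  █████████
█  ████    ██████████   ████ █
█  █████   ███████████   █████
█  █████ █████████████████████
████████   ███████████████████
████████     █████████████████
█ ████████   █████████████████
█ ██████████ █████████████████
████████████ █████████████████
████████████ ███████████ █████
████████████ █████████   █████
████████████ ██↙←←←←←←←←←A   █
█        B←←←←←          ███ █
██████████████████████████████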